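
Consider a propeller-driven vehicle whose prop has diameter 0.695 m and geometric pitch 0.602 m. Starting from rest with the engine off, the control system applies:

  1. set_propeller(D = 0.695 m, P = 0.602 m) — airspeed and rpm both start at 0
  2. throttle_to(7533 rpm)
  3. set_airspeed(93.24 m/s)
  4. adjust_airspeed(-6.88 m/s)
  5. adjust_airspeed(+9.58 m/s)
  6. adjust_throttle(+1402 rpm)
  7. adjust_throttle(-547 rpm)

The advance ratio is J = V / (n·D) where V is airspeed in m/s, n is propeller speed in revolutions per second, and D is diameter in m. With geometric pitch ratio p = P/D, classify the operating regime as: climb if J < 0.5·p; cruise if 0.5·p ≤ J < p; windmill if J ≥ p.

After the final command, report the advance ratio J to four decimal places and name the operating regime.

set_propeller: D = 0.695 m, P = 0.602 m (p = P/D = 0.866187); state ← (V=0, rpm=0)
throttle_to(7533): rpm ← 7533
set_airspeed(93.24): V ← 93.24 m/s
adjust_airspeed(-6.88): V ← 93.24 -6.88 = 86.36 m/s
adjust_airspeed(+9.58): V ← 86.36 +9.58 = 95.94 m/s
adjust_throttle(+1402): rpm ← 7533 +1402 = 8935
adjust_throttle(-547): rpm ← 8935 -547 = 8388
final state: V = 95.94 m/s, rpm = 8388 → n = rpm/60 = 139.800000 rev/s
J = V / (n·D) = 95.94 / (139.800000 × 0.695) = 0.987433
regime bands: climb J<0.4331 | cruise [0.4331, 0.8662) | windmill J≥0.8662
J = 0.9874 → windmill

J = 0.9874, regime = windmill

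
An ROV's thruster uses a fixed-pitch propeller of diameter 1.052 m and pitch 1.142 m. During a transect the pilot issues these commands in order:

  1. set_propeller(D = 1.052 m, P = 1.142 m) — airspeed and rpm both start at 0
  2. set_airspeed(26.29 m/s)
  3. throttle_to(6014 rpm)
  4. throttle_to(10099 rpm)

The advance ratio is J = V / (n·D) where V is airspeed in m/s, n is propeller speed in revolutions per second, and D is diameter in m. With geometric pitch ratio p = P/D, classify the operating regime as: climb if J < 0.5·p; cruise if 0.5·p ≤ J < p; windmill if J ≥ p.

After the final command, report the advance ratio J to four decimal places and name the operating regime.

set_propeller: D = 1.052 m, P = 1.142 m (p = P/D = 1.085551); state ← (V=0, rpm=0)
set_airspeed(26.29): V ← 26.29 m/s
throttle_to(6014): rpm ← 6014
throttle_to(10099): rpm ← 10099
final state: V = 26.29 m/s, rpm = 10099 → n = rpm/60 = 168.316667 rev/s
J = V / (n·D) = 26.29 / (168.316667 × 1.052) = 0.148473
regime bands: climb J<0.5428 | cruise [0.5428, 1.0856) | windmill J≥1.0856
J = 0.1485 → climb

J = 0.1485, regime = climb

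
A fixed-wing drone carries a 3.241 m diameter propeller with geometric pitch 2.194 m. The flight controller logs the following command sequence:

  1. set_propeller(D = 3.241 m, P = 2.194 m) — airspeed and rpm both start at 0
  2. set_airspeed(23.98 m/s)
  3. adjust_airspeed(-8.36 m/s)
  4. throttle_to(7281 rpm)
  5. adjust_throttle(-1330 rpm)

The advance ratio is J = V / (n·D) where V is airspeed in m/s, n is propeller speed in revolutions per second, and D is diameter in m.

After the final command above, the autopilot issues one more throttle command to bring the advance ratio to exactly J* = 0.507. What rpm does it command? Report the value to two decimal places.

set_propeller: D = 3.241 m, P = 2.194 m (p = P/D = 0.676952); state ← (V=0, rpm=0)
set_airspeed(23.98): V ← 23.98 m/s
adjust_airspeed(-8.36): V ← 23.98 -8.36 = 15.62 m/s
throttle_to(7281): rpm ← 7281
adjust_throttle(-1330): rpm ← 7281 -1330 = 5951
final state: V = 15.62 m/s, rpm = 5951 → n = rpm/60 = 99.183333 rev/s
target J* = 0.507; solve J* = V/(n·D) for n: n = V/(J*·D) = 15.62/(0.507 × 3.241) = 9.505917 rev/s
rpm = 60·n = 570.355048

rpm = 570.36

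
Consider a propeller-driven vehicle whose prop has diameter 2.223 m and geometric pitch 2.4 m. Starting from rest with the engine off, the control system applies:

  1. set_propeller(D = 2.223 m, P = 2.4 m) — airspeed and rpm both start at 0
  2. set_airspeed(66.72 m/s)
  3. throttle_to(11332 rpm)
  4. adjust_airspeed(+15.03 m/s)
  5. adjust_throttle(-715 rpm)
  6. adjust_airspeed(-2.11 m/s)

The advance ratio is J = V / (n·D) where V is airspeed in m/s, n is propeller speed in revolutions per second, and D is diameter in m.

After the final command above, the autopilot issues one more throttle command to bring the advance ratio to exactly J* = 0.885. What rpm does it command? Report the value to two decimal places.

set_propeller: D = 2.223 m, P = 2.4 m (p = P/D = 1.079622); state ← (V=0, rpm=0)
set_airspeed(66.72): V ← 66.72 m/s
throttle_to(11332): rpm ← 11332
adjust_airspeed(+15.03): V ← 66.72 +15.03 = 81.75 m/s
adjust_throttle(-715): rpm ← 11332 -715 = 10617
adjust_airspeed(-2.11): V ← 81.75 -2.11 = 79.64 m/s
final state: V = 79.64 m/s, rpm = 10617 → n = rpm/60 = 176.950000 rev/s
target J* = 0.885; solve J* = V/(n·D) for n: n = V/(J*·D) = 79.64/(0.885 × 2.223) = 40.480747 rev/s
rpm = 60·n = 2428.844820

rpm = 2428.84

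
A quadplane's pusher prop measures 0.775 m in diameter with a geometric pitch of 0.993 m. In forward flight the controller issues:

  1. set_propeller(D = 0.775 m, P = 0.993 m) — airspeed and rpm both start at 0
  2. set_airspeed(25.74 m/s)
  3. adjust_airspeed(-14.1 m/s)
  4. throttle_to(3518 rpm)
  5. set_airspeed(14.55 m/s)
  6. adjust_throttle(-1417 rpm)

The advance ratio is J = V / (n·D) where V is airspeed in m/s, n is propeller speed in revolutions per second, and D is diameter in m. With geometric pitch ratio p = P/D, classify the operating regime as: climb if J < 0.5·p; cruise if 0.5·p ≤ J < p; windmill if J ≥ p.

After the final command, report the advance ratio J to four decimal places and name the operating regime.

set_propeller: D = 0.775 m, P = 0.993 m (p = P/D = 1.281290); state ← (V=0, rpm=0)
set_airspeed(25.74): V ← 25.74 m/s
adjust_airspeed(-14.1): V ← 25.74 -14.1 = 11.64 m/s
throttle_to(3518): rpm ← 3518
set_airspeed(14.55): V ← 14.55 m/s
adjust_throttle(-1417): rpm ← 3518 -1417 = 2101
final state: V = 14.55 m/s, rpm = 2101 → n = rpm/60 = 35.016667 rev/s
J = V / (n·D) = 14.55 / (35.016667 × 0.775) = 0.536150
regime bands: climb J<0.6406 | cruise [0.6406, 1.2813) | windmill J≥1.2813
J = 0.5362 → climb

J = 0.5362, regime = climb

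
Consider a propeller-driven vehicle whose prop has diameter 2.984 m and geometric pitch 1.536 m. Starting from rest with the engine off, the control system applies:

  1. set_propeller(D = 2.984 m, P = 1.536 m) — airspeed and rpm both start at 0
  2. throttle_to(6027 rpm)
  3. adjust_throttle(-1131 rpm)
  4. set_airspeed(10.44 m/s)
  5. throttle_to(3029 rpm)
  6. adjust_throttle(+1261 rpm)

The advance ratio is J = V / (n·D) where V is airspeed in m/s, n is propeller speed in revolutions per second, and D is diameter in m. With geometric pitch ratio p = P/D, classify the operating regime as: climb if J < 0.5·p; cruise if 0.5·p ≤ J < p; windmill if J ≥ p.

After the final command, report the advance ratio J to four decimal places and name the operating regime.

set_propeller: D = 2.984 m, P = 1.536 m (p = P/D = 0.514745); state ← (V=0, rpm=0)
throttle_to(6027): rpm ← 6027
adjust_throttle(-1131): rpm ← 6027 -1131 = 4896
set_airspeed(10.44): V ← 10.44 m/s
throttle_to(3029): rpm ← 3029
adjust_throttle(+1261): rpm ← 3029 +1261 = 4290
final state: V = 10.44 m/s, rpm = 4290 → n = rpm/60 = 71.500000 rev/s
J = V / (n·D) = 10.44 / (71.500000 × 2.984) = 0.048932
regime bands: climb J<0.2574 | cruise [0.2574, 0.5147) | windmill J≥0.5147
J = 0.0489 → climb

J = 0.0489, regime = climb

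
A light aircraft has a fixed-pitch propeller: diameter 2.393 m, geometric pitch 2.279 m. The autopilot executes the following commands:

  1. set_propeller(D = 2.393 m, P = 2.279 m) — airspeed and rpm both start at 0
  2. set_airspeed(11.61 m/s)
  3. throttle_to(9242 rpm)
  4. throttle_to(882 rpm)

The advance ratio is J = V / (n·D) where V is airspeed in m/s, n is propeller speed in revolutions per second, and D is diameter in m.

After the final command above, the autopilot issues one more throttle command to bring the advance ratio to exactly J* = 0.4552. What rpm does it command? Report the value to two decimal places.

set_propeller: D = 2.393 m, P = 2.279 m (p = P/D = 0.952361); state ← (V=0, rpm=0)
set_airspeed(11.61): V ← 11.61 m/s
throttle_to(9242): rpm ← 9242
throttle_to(882): rpm ← 882
final state: V = 11.61 m/s, rpm = 882 → n = rpm/60 = 14.700000 rev/s
target J* = 0.4552; solve J* = V/(n·D) for n: n = V/(J*·D) = 11.61/(0.4552 × 2.393) = 10.658283 rev/s
rpm = 60·n = 639.497010

rpm = 639.50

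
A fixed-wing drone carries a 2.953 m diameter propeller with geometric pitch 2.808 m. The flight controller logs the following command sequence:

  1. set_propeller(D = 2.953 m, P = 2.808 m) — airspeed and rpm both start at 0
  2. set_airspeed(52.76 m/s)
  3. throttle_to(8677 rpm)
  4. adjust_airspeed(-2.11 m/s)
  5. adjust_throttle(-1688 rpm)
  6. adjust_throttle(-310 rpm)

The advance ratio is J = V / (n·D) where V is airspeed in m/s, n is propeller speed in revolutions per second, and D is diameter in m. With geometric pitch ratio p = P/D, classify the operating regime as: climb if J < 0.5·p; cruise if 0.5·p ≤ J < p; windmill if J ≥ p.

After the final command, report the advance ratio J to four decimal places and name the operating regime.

J = 0.1541, regime = climb

set_propeller: D = 2.953 m, P = 2.808 m (p = P/D = 0.950897); state ← (V=0, rpm=0)
set_airspeed(52.76): V ← 52.76 m/s
throttle_to(8677): rpm ← 8677
adjust_airspeed(-2.11): V ← 52.76 -2.11 = 50.65 m/s
adjust_throttle(-1688): rpm ← 8677 -1688 = 6989
adjust_throttle(-310): rpm ← 6989 -310 = 6679
final state: V = 50.65 m/s, rpm = 6679 → n = rpm/60 = 111.316667 rev/s
J = V / (n·D) = 50.65 / (111.316667 × 2.953) = 0.154083
regime bands: climb J<0.4754 | cruise [0.4754, 0.9509) | windmill J≥0.9509
J = 0.1541 → climb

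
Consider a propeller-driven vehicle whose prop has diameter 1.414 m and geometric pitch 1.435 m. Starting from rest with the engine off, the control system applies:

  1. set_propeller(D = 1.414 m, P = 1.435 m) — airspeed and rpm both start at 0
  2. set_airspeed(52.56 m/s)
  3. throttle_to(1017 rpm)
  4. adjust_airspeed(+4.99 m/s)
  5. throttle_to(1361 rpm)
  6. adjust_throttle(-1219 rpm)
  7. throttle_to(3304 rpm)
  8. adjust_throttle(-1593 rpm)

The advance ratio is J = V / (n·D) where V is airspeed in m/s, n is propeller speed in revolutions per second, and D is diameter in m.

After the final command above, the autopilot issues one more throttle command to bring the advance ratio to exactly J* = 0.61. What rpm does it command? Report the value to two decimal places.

set_propeller: D = 1.414 m, P = 1.435 m (p = P/D = 1.014851); state ← (V=0, rpm=0)
set_airspeed(52.56): V ← 52.56 m/s
throttle_to(1017): rpm ← 1017
adjust_airspeed(+4.99): V ← 52.56 +4.99 = 57.55 m/s
throttle_to(1361): rpm ← 1361
adjust_throttle(-1219): rpm ← 1361 -1219 = 142
throttle_to(3304): rpm ← 3304
adjust_throttle(-1593): rpm ← 3304 -1593 = 1711
final state: V = 57.55 m/s, rpm = 1711 → n = rpm/60 = 28.516667 rev/s
target J* = 0.61; solve J* = V/(n·D) for n: n = V/(J*·D) = 57.55/(0.61 × 1.414) = 66.721543 rev/s
rpm = 60·n = 4003.292601

rpm = 4003.29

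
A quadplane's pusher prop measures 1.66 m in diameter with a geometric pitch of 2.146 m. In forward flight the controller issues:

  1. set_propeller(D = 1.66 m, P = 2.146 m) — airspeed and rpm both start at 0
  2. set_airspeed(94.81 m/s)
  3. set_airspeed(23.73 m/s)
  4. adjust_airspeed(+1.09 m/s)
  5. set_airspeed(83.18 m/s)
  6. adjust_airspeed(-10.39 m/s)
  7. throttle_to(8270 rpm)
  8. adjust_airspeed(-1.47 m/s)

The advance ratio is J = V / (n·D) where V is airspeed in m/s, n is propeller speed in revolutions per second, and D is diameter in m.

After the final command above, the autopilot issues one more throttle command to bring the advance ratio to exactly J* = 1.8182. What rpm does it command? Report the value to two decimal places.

rpm = 1417.79

set_propeller: D = 1.66 m, P = 2.146 m (p = P/D = 1.292771); state ← (V=0, rpm=0)
set_airspeed(94.81): V ← 94.81 m/s
set_airspeed(23.73): V ← 23.73 m/s
adjust_airspeed(+1.09): V ← 23.73 +1.09 = 24.82 m/s
set_airspeed(83.18): V ← 83.18 m/s
adjust_airspeed(-10.39): V ← 83.18 -10.39 = 72.79 m/s
throttle_to(8270): rpm ← 8270
adjust_airspeed(-1.47): V ← 72.79 -1.47 = 71.32 m/s
final state: V = 71.32 m/s, rpm = 8270 → n = rpm/60 = 137.833333 rev/s
target J* = 1.8182; solve J* = V/(n·D) for n: n = V/(J*·D) = 71.32/(1.8182 × 1.66) = 23.629884 rev/s
rpm = 60·n = 1417.793051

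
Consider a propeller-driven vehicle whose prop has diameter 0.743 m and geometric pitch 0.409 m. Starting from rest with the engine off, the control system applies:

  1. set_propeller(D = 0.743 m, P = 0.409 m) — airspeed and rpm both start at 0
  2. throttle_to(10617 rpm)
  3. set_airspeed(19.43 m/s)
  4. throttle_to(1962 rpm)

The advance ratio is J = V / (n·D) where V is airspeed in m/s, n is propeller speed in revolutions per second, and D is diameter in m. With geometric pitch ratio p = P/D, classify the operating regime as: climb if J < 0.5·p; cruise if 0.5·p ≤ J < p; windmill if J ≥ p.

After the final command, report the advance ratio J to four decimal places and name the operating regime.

set_propeller: D = 0.743 m, P = 0.409 m (p = P/D = 0.550471); state ← (V=0, rpm=0)
throttle_to(10617): rpm ← 10617
set_airspeed(19.43): V ← 19.43 m/s
throttle_to(1962): rpm ← 1962
final state: V = 19.43 m/s, rpm = 1962 → n = rpm/60 = 32.700000 rev/s
J = V / (n·D) = 19.43 / (32.700000 × 0.743) = 0.799717
regime bands: climb J<0.2752 | cruise [0.2752, 0.5505) | windmill J≥0.5505
J = 0.7997 → windmill

J = 0.7997, regime = windmill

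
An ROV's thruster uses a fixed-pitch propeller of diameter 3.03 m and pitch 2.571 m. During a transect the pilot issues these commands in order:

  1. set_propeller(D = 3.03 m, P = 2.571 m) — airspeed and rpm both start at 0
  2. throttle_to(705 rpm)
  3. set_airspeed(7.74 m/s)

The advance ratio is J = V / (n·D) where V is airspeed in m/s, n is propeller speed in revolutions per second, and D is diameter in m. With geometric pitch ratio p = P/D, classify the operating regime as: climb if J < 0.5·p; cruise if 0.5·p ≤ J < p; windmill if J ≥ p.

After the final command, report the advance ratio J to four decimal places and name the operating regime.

J = 0.2174, regime = climb

set_propeller: D = 3.03 m, P = 2.571 m (p = P/D = 0.848515); state ← (V=0, rpm=0)
throttle_to(705): rpm ← 705
set_airspeed(7.74): V ← 7.74 m/s
final state: V = 7.74 m/s, rpm = 705 → n = rpm/60 = 11.750000 rev/s
J = V / (n·D) = 7.74 / (11.750000 × 3.03) = 0.217400
regime bands: climb J<0.4243 | cruise [0.4243, 0.8485) | windmill J≥0.8485
J = 0.2174 → climb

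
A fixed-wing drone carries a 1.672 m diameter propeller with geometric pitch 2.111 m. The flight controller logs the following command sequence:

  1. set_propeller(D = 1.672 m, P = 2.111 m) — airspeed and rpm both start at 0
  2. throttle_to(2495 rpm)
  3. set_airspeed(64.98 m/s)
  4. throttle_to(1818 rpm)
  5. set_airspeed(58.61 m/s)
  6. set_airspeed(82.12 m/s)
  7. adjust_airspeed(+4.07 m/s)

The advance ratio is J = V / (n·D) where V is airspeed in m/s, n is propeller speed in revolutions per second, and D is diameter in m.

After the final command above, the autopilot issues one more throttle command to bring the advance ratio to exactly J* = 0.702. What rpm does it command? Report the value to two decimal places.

set_propeller: D = 1.672 m, P = 2.111 m (p = P/D = 1.262560); state ← (V=0, rpm=0)
throttle_to(2495): rpm ← 2495
set_airspeed(64.98): V ← 64.98 m/s
throttle_to(1818): rpm ← 1818
set_airspeed(58.61): V ← 58.61 m/s
set_airspeed(82.12): V ← 82.12 m/s
adjust_airspeed(+4.07): V ← 82.12 +4.07 = 86.19 m/s
final state: V = 86.19 m/s, rpm = 1818 → n = rpm/60 = 30.300000 rev/s
target J* = 0.702; solve J* = V/(n·D) for n: n = V/(J*·D) = 86.19/(0.702 × 1.672) = 73.431685 rev/s
rpm = 60·n = 4405.901116

rpm = 4405.90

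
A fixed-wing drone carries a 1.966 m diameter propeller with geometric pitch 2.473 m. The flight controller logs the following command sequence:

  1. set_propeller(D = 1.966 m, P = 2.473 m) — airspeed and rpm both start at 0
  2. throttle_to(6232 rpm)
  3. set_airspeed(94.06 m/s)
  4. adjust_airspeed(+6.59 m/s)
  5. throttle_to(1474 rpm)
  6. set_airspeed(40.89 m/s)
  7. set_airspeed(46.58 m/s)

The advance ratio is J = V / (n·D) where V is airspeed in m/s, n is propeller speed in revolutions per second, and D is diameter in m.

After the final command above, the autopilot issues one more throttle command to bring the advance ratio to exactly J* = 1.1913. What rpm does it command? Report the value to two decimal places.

set_propeller: D = 1.966 m, P = 2.473 m (p = P/D = 1.257884); state ← (V=0, rpm=0)
throttle_to(6232): rpm ← 6232
set_airspeed(94.06): V ← 94.06 m/s
adjust_airspeed(+6.59): V ← 94.06 +6.59 = 100.65 m/s
throttle_to(1474): rpm ← 1474
set_airspeed(40.89): V ← 40.89 m/s
set_airspeed(46.58): V ← 46.58 m/s
final state: V = 46.58 m/s, rpm = 1474 → n = rpm/60 = 24.566667 rev/s
target J* = 1.1913; solve J* = V/(n·D) for n: n = V/(J*·D) = 46.58/(1.1913 × 1.966) = 19.888170 rev/s
rpm = 60·n = 1193.290215

rpm = 1193.29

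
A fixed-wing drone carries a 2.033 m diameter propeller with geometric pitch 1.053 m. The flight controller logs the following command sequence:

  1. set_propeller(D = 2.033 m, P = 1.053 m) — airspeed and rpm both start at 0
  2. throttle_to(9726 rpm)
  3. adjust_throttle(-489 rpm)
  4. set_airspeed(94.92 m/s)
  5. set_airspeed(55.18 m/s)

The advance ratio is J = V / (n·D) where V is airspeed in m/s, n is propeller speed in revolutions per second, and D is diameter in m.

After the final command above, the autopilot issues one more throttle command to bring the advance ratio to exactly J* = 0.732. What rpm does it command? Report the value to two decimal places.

set_propeller: D = 2.033 m, P = 1.053 m (p = P/D = 0.517954); state ← (V=0, rpm=0)
throttle_to(9726): rpm ← 9726
adjust_throttle(-489): rpm ← 9726 -489 = 9237
set_airspeed(94.92): V ← 94.92 m/s
set_airspeed(55.18): V ← 55.18 m/s
final state: V = 55.18 m/s, rpm = 9237 → n = rpm/60 = 153.950000 rev/s
target J* = 0.732; solve J* = V/(n·D) for n: n = V/(J*·D) = 55.18/(0.732 × 2.033) = 37.079446 rev/s
rpm = 60·n = 2224.766758

rpm = 2224.77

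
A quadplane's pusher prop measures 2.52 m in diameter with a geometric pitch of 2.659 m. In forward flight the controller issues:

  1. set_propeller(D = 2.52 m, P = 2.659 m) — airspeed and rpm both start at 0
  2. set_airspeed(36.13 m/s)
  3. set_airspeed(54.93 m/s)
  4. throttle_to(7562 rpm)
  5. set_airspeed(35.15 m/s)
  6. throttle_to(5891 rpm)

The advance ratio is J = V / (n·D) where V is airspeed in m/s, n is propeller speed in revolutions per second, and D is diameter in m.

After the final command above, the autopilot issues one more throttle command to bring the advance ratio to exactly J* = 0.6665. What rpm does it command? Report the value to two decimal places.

rpm = 1255.67

set_propeller: D = 2.52 m, P = 2.659 m (p = P/D = 1.055159); state ← (V=0, rpm=0)
set_airspeed(36.13): V ← 36.13 m/s
set_airspeed(54.93): V ← 54.93 m/s
throttle_to(7562): rpm ← 7562
set_airspeed(35.15): V ← 35.15 m/s
throttle_to(5891): rpm ← 5891
final state: V = 35.15 m/s, rpm = 5891 → n = rpm/60 = 98.183333 rev/s
target J* = 0.6665; solve J* = V/(n·D) for n: n = V/(J*·D) = 35.15/(0.6665 × 2.52) = 20.927851 rev/s
rpm = 60·n = 1255.671061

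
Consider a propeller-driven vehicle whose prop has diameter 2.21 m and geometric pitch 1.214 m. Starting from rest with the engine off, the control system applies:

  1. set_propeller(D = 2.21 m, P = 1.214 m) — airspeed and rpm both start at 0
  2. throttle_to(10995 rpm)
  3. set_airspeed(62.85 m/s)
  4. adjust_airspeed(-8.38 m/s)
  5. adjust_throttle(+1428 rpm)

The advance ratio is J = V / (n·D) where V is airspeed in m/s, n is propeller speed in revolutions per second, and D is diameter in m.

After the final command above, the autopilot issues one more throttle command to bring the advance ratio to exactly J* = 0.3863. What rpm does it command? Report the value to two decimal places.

rpm = 3828.17

set_propeller: D = 2.21 m, P = 1.214 m (p = P/D = 0.549321); state ← (V=0, rpm=0)
throttle_to(10995): rpm ← 10995
set_airspeed(62.85): V ← 62.85 m/s
adjust_airspeed(-8.38): V ← 62.85 -8.38 = 54.47 m/s
adjust_throttle(+1428): rpm ← 10995 +1428 = 12423
final state: V = 54.47 m/s, rpm = 12423 → n = rpm/60 = 207.050000 rev/s
target J* = 0.3863; solve J* = V/(n·D) for n: n = V/(J*·D) = 54.47/(0.3863 × 2.21) = 63.802896 rev/s
rpm = 60·n = 3828.173775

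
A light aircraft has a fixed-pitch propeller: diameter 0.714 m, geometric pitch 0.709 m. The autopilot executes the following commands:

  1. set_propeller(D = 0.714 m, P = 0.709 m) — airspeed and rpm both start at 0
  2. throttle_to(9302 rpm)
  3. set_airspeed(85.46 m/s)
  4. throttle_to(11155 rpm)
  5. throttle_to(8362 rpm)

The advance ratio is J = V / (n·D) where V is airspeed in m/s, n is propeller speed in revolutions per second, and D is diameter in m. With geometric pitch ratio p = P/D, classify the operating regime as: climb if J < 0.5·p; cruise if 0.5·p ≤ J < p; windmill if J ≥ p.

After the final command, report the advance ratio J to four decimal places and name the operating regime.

J = 0.8588, regime = cruise

set_propeller: D = 0.714 m, P = 0.709 m (p = P/D = 0.992997); state ← (V=0, rpm=0)
throttle_to(9302): rpm ← 9302
set_airspeed(85.46): V ← 85.46 m/s
throttle_to(11155): rpm ← 11155
throttle_to(8362): rpm ← 8362
final state: V = 85.46 m/s, rpm = 8362 → n = rpm/60 = 139.366667 rev/s
J = V / (n·D) = 85.46 / (139.366667 × 0.714) = 0.858827
regime bands: climb J<0.4965 | cruise [0.4965, 0.9930) | windmill J≥0.9930
J = 0.8588 → cruise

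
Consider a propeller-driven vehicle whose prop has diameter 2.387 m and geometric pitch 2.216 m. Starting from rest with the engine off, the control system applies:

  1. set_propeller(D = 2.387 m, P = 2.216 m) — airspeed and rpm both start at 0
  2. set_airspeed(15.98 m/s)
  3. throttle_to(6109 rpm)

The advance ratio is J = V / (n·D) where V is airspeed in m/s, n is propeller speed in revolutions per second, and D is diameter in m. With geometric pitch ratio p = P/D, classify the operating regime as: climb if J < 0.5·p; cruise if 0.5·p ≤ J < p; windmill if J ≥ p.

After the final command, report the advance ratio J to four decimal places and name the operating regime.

set_propeller: D = 2.387 m, P = 2.216 m (p = P/D = 0.928362); state ← (V=0, rpm=0)
set_airspeed(15.98): V ← 15.98 m/s
throttle_to(6109): rpm ← 6109
final state: V = 15.98 m/s, rpm = 6109 → n = rpm/60 = 101.816667 rev/s
J = V / (n·D) = 15.98 / (101.816667 × 2.387) = 0.065751
regime bands: climb J<0.4642 | cruise [0.4642, 0.9284) | windmill J≥0.9284
J = 0.0658 → climb

J = 0.0658, regime = climb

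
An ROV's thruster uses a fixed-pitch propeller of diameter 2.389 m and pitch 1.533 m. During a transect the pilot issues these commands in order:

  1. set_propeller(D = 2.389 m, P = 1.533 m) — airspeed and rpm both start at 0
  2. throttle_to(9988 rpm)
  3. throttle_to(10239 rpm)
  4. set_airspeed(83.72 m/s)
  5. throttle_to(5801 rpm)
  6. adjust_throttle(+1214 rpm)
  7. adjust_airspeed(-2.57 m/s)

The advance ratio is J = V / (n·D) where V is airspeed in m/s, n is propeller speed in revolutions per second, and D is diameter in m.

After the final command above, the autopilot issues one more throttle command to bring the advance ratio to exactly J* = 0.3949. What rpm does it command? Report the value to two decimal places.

set_propeller: D = 2.389 m, P = 1.533 m (p = P/D = 0.641691); state ← (V=0, rpm=0)
throttle_to(9988): rpm ← 9988
throttle_to(10239): rpm ← 10239
set_airspeed(83.72): V ← 83.72 m/s
throttle_to(5801): rpm ← 5801
adjust_throttle(+1214): rpm ← 5801 +1214 = 7015
adjust_airspeed(-2.57): V ← 83.72 -2.57 = 81.15 m/s
final state: V = 81.15 m/s, rpm = 7015 → n = rpm/60 = 116.916667 rev/s
target J* = 0.3949; solve J* = V/(n·D) for n: n = V/(J*·D) = 81.15/(0.3949 × 2.389) = 86.017188 rev/s
rpm = 60·n = 5161.031278

rpm = 5161.03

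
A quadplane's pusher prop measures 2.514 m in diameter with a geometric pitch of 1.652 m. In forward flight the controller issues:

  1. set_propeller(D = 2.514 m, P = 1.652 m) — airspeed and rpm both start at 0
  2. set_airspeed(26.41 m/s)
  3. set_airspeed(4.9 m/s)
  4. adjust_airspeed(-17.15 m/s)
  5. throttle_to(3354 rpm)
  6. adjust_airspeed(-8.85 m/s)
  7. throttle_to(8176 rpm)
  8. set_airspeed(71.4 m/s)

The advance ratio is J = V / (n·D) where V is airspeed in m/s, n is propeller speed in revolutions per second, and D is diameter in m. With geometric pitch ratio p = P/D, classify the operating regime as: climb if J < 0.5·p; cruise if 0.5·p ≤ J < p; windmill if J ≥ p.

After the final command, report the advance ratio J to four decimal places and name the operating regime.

set_propeller: D = 2.514 m, P = 1.652 m (p = P/D = 0.657120); state ← (V=0, rpm=0)
set_airspeed(26.41): V ← 26.41 m/s
set_airspeed(4.9): V ← 4.9 m/s
adjust_airspeed(-17.15): V ← 4.9 -17.15 = -12.25 m/s
throttle_to(3354): rpm ← 3354
adjust_airspeed(-8.85): V ← -12.25 -8.85 = -21.1 m/s
throttle_to(8176): rpm ← 8176
set_airspeed(71.4): V ← 71.4 m/s
final state: V = 71.4 m/s, rpm = 8176 → n = rpm/60 = 136.266667 rev/s
J = V / (n·D) = 71.4 / (136.266667 × 2.514) = 0.208422
regime bands: climb J<0.3286 | cruise [0.3286, 0.6571) | windmill J≥0.6571
J = 0.2084 → climb

J = 0.2084, regime = climb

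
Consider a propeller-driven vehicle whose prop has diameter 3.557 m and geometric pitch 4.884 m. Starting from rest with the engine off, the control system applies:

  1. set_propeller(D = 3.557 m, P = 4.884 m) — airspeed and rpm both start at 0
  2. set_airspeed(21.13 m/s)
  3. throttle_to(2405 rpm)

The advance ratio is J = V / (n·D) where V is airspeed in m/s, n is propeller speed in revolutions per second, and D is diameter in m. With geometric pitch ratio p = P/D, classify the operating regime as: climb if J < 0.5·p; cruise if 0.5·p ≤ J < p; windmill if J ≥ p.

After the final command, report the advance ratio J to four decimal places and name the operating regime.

set_propeller: D = 3.557 m, P = 4.884 m (p = P/D = 1.373067); state ← (V=0, rpm=0)
set_airspeed(21.13): V ← 21.13 m/s
throttle_to(2405): rpm ← 2405
final state: V = 21.13 m/s, rpm = 2405 → n = rpm/60 = 40.083333 rev/s
J = V / (n·D) = 21.13 / (40.083333 × 3.557) = 0.148201
regime bands: climb J<0.6865 | cruise [0.6865, 1.3731) | windmill J≥1.3731
J = 0.1482 → climb

J = 0.1482, regime = climb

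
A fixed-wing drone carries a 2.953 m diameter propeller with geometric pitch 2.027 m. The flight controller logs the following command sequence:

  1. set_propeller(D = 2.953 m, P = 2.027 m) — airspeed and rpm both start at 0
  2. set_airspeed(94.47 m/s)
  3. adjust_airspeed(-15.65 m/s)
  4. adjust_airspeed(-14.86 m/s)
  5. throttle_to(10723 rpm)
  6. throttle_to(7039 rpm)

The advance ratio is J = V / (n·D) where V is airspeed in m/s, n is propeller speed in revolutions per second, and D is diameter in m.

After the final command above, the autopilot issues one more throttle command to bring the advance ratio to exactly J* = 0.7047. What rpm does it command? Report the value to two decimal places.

set_propeller: D = 2.953 m, P = 2.027 m (p = P/D = 0.686421); state ← (V=0, rpm=0)
set_airspeed(94.47): V ← 94.47 m/s
adjust_airspeed(-15.65): V ← 94.47 -15.65 = 78.82 m/s
adjust_airspeed(-14.86): V ← 78.82 -14.86 = 63.96 m/s
throttle_to(10723): rpm ← 10723
throttle_to(7039): rpm ← 7039
final state: V = 63.96 m/s, rpm = 7039 → n = rpm/60 = 117.316667 rev/s
target J* = 0.7047; solve J* = V/(n·D) for n: n = V/(J*·D) = 63.96/(0.7047 × 2.953) = 30.735532 rev/s
rpm = 60·n = 1844.131928

rpm = 1844.13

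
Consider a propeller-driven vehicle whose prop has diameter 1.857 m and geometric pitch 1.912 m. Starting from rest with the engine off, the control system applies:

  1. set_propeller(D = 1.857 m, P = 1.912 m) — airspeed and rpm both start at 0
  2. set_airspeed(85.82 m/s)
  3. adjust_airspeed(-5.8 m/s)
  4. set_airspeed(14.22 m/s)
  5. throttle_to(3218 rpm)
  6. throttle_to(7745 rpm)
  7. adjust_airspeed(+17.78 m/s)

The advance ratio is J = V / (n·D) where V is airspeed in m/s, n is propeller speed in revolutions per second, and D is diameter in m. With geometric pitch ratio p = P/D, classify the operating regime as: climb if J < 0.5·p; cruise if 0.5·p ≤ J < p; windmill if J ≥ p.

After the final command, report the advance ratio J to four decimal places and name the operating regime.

set_propeller: D = 1.857 m, P = 1.912 m (p = P/D = 1.029618); state ← (V=0, rpm=0)
set_airspeed(85.82): V ← 85.82 m/s
adjust_airspeed(-5.8): V ← 85.82 -5.8 = 80.02 m/s
set_airspeed(14.22): V ← 14.22 m/s
throttle_to(3218): rpm ← 3218
throttle_to(7745): rpm ← 7745
adjust_airspeed(+17.78): V ← 14.22 +17.78 = 32 m/s
final state: V = 32 m/s, rpm = 7745 → n = rpm/60 = 129.083333 rev/s
J = V / (n·D) = 32 / (129.083333 × 1.857) = 0.133496
regime bands: climb J<0.5148 | cruise [0.5148, 1.0296) | windmill J≥1.0296
J = 0.1335 → climb

J = 0.1335, regime = climb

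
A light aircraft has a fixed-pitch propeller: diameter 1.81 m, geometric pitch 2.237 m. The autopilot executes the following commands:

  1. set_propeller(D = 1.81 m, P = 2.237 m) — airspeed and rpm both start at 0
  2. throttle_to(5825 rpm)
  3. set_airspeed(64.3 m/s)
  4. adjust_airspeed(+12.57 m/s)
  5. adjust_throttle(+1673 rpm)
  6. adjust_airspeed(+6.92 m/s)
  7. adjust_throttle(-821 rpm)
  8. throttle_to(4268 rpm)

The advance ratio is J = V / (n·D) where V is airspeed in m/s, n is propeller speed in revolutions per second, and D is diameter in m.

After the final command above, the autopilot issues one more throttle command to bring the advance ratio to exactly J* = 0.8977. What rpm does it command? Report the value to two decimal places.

rpm = 3094.09

set_propeller: D = 1.81 m, P = 2.237 m (p = P/D = 1.235912); state ← (V=0, rpm=0)
throttle_to(5825): rpm ← 5825
set_airspeed(64.3): V ← 64.3 m/s
adjust_airspeed(+12.57): V ← 64.3 +12.57 = 76.87 m/s
adjust_throttle(+1673): rpm ← 5825 +1673 = 7498
adjust_airspeed(+6.92): V ← 76.87 +6.92 = 83.79 m/s
adjust_throttle(-821): rpm ← 7498 -821 = 6677
throttle_to(4268): rpm ← 4268
final state: V = 83.79 m/s, rpm = 4268 → n = rpm/60 = 71.133333 rev/s
target J* = 0.8977; solve J* = V/(n·D) for n: n = V/(J*·D) = 83.79/(0.8977 × 1.81) = 51.568250 rev/s
rpm = 60·n = 3094.094977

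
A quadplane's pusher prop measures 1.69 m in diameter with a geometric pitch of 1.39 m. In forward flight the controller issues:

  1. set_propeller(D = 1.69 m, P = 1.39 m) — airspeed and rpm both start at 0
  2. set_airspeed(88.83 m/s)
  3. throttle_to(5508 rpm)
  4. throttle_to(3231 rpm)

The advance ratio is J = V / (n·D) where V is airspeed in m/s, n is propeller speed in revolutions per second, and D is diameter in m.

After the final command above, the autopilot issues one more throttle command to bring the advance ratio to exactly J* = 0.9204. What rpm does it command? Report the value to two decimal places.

set_propeller: D = 1.69 m, P = 1.39 m (p = P/D = 0.822485); state ← (V=0, rpm=0)
set_airspeed(88.83): V ← 88.83 m/s
throttle_to(5508): rpm ← 5508
throttle_to(3231): rpm ← 3231
final state: V = 88.83 m/s, rpm = 3231 → n = rpm/60 = 53.850000 rev/s
target J* = 0.9204; solve J* = V/(n·D) for n: n = V/(J*·D) = 88.83/(0.9204 × 1.69) = 57.107921 rev/s
rpm = 60·n = 3426.475240

rpm = 3426.48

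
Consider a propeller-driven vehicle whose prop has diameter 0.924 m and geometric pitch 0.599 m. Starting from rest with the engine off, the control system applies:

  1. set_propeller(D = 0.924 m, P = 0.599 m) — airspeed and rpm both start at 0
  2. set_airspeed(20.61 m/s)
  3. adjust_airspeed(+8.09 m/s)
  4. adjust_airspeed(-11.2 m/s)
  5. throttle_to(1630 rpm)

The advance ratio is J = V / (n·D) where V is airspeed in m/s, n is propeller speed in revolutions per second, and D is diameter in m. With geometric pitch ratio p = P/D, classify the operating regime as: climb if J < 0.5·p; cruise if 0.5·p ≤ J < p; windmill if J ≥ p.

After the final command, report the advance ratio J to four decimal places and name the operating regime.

J = 0.6972, regime = windmill

set_propeller: D = 0.924 m, P = 0.599 m (p = P/D = 0.648268); state ← (V=0, rpm=0)
set_airspeed(20.61): V ← 20.61 m/s
adjust_airspeed(+8.09): V ← 20.61 +8.09 = 28.7 m/s
adjust_airspeed(-11.2): V ← 28.7 -11.2 = 17.5 m/s
throttle_to(1630): rpm ← 1630
final state: V = 17.5 m/s, rpm = 1630 → n = rpm/60 = 27.166667 rev/s
J = V / (n·D) = 17.5 / (27.166667 × 0.924) = 0.697156
regime bands: climb J<0.3241 | cruise [0.3241, 0.6483) | windmill J≥0.6483
J = 0.6972 → windmill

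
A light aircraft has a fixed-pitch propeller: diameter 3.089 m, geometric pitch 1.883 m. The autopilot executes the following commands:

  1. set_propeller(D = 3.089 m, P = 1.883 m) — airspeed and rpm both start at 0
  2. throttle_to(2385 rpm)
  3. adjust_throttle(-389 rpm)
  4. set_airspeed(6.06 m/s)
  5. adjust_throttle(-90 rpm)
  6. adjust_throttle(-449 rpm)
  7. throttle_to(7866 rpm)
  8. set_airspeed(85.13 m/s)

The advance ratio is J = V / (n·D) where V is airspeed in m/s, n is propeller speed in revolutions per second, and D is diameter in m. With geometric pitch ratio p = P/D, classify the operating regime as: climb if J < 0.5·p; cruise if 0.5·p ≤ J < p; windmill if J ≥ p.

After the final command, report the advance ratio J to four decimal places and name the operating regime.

set_propeller: D = 3.089 m, P = 1.883 m (p = P/D = 0.609582); state ← (V=0, rpm=0)
throttle_to(2385): rpm ← 2385
adjust_throttle(-389): rpm ← 2385 -389 = 1996
set_airspeed(6.06): V ← 6.06 m/s
adjust_throttle(-90): rpm ← 1996 -90 = 1906
adjust_throttle(-449): rpm ← 1906 -449 = 1457
throttle_to(7866): rpm ← 7866
set_airspeed(85.13): V ← 85.13 m/s
final state: V = 85.13 m/s, rpm = 7866 → n = rpm/60 = 131.100000 rev/s
J = V / (n·D) = 85.13 / (131.100000 × 3.089) = 0.210214
regime bands: climb J<0.3048 | cruise [0.3048, 0.6096) | windmill J≥0.6096
J = 0.2102 → climb

J = 0.2102, regime = climb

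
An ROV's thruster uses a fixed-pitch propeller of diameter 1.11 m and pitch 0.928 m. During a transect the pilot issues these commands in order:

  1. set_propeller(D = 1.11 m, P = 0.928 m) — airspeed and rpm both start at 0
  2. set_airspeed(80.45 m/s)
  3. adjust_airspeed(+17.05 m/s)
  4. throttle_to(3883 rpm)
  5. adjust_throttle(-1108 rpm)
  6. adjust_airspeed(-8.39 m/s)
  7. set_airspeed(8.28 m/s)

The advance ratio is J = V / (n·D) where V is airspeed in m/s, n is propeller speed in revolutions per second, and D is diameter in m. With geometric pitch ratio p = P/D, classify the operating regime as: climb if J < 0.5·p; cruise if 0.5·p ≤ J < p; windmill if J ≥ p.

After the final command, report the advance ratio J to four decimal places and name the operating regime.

set_propeller: D = 1.11 m, P = 0.928 m (p = P/D = 0.836036); state ← (V=0, rpm=0)
set_airspeed(80.45): V ← 80.45 m/s
adjust_airspeed(+17.05): V ← 80.45 +17.05 = 97.5 m/s
throttle_to(3883): rpm ← 3883
adjust_throttle(-1108): rpm ← 3883 -1108 = 2775
adjust_airspeed(-8.39): V ← 97.5 -8.39 = 89.11 m/s
set_airspeed(8.28): V ← 8.28 m/s
final state: V = 8.28 m/s, rpm = 2775 → n = rpm/60 = 46.250000 rev/s
J = V / (n·D) = 8.28 / (46.250000 × 1.11) = 0.161286
regime bands: climb J<0.4180 | cruise [0.4180, 0.8360) | windmill J≥0.8360
J = 0.1613 → climb

J = 0.1613, regime = climb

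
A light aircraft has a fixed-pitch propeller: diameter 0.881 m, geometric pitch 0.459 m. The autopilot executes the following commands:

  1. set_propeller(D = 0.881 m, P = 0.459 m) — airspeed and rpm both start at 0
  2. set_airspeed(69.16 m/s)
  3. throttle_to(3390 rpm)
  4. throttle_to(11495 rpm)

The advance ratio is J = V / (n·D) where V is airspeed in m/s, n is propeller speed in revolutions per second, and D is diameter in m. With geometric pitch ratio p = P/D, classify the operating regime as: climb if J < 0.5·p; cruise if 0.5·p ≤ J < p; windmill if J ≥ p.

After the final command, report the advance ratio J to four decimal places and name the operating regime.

set_propeller: D = 0.881 m, P = 0.459 m (p = P/D = 0.520999); state ← (V=0, rpm=0)
set_airspeed(69.16): V ← 69.16 m/s
throttle_to(3390): rpm ← 3390
throttle_to(11495): rpm ← 11495
final state: V = 69.16 m/s, rpm = 11495 → n = rpm/60 = 191.583333 rev/s
J = V / (n·D) = 69.16 / (191.583333 × 0.881) = 0.409752
regime bands: climb J<0.2605 | cruise [0.2605, 0.5210) | windmill J≥0.5210
J = 0.4098 → cruise

J = 0.4098, regime = cruise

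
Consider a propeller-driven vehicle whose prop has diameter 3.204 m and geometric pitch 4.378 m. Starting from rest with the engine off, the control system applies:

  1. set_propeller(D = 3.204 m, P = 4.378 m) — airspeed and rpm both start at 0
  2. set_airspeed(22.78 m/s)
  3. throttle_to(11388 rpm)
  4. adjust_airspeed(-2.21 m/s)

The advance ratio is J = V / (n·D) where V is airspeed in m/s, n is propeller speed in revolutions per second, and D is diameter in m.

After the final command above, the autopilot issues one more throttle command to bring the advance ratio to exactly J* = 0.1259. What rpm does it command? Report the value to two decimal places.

rpm = 3059.62

set_propeller: D = 3.204 m, P = 4.378 m (p = P/D = 1.366417); state ← (V=0, rpm=0)
set_airspeed(22.78): V ← 22.78 m/s
throttle_to(11388): rpm ← 11388
adjust_airspeed(-2.21): V ← 22.78 -2.21 = 20.57 m/s
final state: V = 20.57 m/s, rpm = 11388 → n = rpm/60 = 189.800000 rev/s
target J* = 0.1259; solve J* = V/(n·D) for n: n = V/(J*·D) = 20.57/(0.1259 × 3.204) = 50.993645 rev/s
rpm = 60·n = 3059.618686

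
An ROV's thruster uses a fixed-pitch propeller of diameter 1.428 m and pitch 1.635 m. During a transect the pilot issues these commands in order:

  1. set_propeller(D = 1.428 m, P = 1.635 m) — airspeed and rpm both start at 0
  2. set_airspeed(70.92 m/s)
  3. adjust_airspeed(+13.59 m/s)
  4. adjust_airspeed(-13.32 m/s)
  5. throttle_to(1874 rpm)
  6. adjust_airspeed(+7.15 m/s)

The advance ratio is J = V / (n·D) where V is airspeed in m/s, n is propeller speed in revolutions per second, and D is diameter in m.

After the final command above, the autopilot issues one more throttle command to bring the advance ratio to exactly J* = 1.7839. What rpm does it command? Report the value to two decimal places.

rpm = 1845.17

set_propeller: D = 1.428 m, P = 1.635 m (p = P/D = 1.144958); state ← (V=0, rpm=0)
set_airspeed(70.92): V ← 70.92 m/s
adjust_airspeed(+13.59): V ← 70.92 +13.59 = 84.51 m/s
adjust_airspeed(-13.32): V ← 84.51 -13.32 = 71.19 m/s
throttle_to(1874): rpm ← 1874
adjust_airspeed(+7.15): V ← 71.19 +7.15 = 78.34 m/s
final state: V = 78.34 m/s, rpm = 1874 → n = rpm/60 = 31.233333 rev/s
target J* = 1.7839; solve J* = V/(n·D) for n: n = V/(J*·D) = 78.34/(1.7839 × 1.428) = 30.752813 rev/s
rpm = 60·n = 1845.168809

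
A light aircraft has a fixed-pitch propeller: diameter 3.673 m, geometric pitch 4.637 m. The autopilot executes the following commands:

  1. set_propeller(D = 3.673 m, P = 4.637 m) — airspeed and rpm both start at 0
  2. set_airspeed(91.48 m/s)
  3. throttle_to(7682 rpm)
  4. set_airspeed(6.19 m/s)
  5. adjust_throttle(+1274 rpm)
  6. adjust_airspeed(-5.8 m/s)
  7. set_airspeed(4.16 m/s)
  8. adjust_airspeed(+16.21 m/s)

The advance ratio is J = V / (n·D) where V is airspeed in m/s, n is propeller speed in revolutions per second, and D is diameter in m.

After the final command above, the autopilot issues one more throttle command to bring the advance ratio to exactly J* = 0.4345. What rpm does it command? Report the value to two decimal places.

set_propeller: D = 3.673 m, P = 4.637 m (p = P/D = 1.262456); state ← (V=0, rpm=0)
set_airspeed(91.48): V ← 91.48 m/s
throttle_to(7682): rpm ← 7682
set_airspeed(6.19): V ← 6.19 m/s
adjust_throttle(+1274): rpm ← 7682 +1274 = 8956
adjust_airspeed(-5.8): V ← 6.19 -5.8 = 0.39 m/s
set_airspeed(4.16): V ← 4.16 m/s
adjust_airspeed(+16.21): V ← 4.16 +16.21 = 20.37 m/s
final state: V = 20.37 m/s, rpm = 8956 → n = rpm/60 = 149.266667 rev/s
target J* = 0.4345; solve J* = V/(n·D) for n: n = V/(J*·D) = 20.37/(0.4345 × 3.673) = 12.763810 rev/s
rpm = 60·n = 765.828581

rpm = 765.83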